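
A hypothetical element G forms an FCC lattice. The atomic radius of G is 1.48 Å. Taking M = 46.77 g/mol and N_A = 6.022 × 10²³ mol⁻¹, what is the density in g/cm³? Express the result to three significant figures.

4.24 g/cm³

In an FCC lattice, atoms touch along the face diagonal, so √2·a = 4r, giving a = 4.186 Å = 4.186 × 10^-8 cm.
With Z = 4, ρ = Z·M/(N_A·a³) = 4 × 46.77 / (6.022 × 10²³ × 7.335 × 10^-23) = 4.235 g/cm³.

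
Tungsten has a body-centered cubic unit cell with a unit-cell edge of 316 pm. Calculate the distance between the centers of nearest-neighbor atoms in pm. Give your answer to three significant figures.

In a BCC structure, atoms touch along the body diagonal, so √3·a = 4r; the nearest-neighbor distance equals 2r = 0.8660·a.
d = 0.8660 × 316 = 274 pm.

274 pm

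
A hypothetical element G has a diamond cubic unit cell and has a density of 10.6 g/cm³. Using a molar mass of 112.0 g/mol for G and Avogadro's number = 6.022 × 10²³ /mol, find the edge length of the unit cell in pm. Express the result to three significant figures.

With Z = 8 atoms per diamond cubic cell, a³ = Z·M/(N_A·ρ) = 8 × 112.0 / (6.022 × 10²³ × 10.60 g/cm³) = 1.404 × 10^-22 cm³.
a = (1.404 × 10^-22)^(1/3) = 5.197 × 10^-8 cm = 520 pm.

520 pm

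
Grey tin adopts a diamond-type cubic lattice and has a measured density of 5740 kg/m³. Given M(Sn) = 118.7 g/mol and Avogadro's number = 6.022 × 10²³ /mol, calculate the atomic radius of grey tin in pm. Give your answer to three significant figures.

For a diamond cubic cell (Z = 8), a³ = Z·M/(N_A·ρ) = 8 × 118.7 / (6.022 × 10²³ × 5.740) = 2.747 × 10^-22 cm³, so a = 6.501 × 10^-8 cm = 650.1 pm.
Nearest neighbors lie along the body diagonal with √3·a = 8r, so r = 0.2165 × a = 141 pm.

141 pm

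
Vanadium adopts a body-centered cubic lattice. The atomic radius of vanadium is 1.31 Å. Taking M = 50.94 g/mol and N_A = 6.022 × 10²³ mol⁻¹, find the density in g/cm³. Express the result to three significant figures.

6.11 g/cm³

In a BCC lattice, atoms touch along the body diagonal, so √3·a = 4r, giving a = 3.025 Å = 3.025 × 10^-8 cm.
With Z = 2, ρ = Z·M/(N_A·a³) = 2 × 50.94 / (6.022 × 10²³ × 2.769 × 10^-23) = 6.110 g/cm³.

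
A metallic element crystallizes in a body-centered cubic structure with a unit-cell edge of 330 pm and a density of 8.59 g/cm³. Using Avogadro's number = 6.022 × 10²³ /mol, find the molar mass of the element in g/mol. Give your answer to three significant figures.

A BCC cell has Z = 2 atoms; a = 3.300 × 10^-8 cm.
M = ρ·N_A·a³/Z = 8.59 × 6.022 × 10²³ × 3.594 × 10^-23 / 2 = 92.9 g/mol.

92.9 g/mol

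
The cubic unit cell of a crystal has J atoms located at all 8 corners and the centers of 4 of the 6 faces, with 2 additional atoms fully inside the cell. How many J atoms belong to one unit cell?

5

Corner atoms are shared by 8 cells (1/8 each), face atoms by 2 (1/2 each), interior atoms are unshared.
Net atoms = 8 × 1/8 + 4 × 1/2 + 2 = 1 + 2 + 2 = 5.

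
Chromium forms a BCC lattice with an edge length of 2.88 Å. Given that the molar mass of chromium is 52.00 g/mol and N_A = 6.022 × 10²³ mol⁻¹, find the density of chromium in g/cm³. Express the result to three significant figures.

A BCC unit cell contains Z = 2 atoms.
Cell volume: a³ = (2.88 Å)³ = (2.880 × 10^-8 cm)³ = 2.389 × 10^-23 cm³.
ρ = Z·M/(N_A·a³) = 2 × 52.00 / (6.022 × 10²³ × 2.389 × 10^-23) = 7.230 g/cm³.

7.23 g/cm³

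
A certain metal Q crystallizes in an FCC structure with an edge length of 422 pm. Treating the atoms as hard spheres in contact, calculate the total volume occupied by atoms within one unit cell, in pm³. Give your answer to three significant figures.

5.56 × 10^7 pm³

In an FCC lattice atoms touch along the face diagonal, so √2·a = 4r, so r = 0.3536a = 149.2 pm.
V_atoms = Z × (4/3)πr³ = 4 × (4/3)π × (149.2)³ = 5.56 × 10^7 pm³.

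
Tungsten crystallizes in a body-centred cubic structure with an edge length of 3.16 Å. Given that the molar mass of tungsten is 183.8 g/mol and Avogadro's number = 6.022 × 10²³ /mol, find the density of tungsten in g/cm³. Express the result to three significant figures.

19.3 g/cm³

A BCC unit cell contains Z = 2 atoms.
Cell volume: a³ = (3.16 Å)³ = (3.160 × 10^-8 cm)³ = 3.155 × 10^-23 cm³.
ρ = Z·M/(N_A·a³) = 2 × 183.8 / (6.022 × 10²³ × 3.155 × 10^-23) = 19.35 g/cm³.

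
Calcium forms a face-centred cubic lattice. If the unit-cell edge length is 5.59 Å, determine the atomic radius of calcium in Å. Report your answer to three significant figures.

In an FCC lattice, atoms touch along the face diagonal, so √2·a = 4r.
r = √2·a/4 = 1.4142 × 5.59 / 4 = 1.98 Å.

1.98 Å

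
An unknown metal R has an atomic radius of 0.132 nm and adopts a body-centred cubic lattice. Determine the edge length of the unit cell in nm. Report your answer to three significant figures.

0.305 nm

In a BCC lattice, atoms touch along the body diagonal, so √3·a = 4r.
a = 4r/√3 = 4 × 0.132 / 1.7321 = 0.305 nm.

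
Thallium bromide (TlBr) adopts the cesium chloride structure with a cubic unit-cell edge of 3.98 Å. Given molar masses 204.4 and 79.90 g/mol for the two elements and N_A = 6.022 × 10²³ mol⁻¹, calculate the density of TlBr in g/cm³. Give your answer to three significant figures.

7.49 g/cm³

The cesium chloride structure contains Z = 1 formula unit per cell; M(TlBr) = 204.4 + 79.90 = 284.3 g/mol.
a³ = (3.980 × 10^-8 cm)³ = 6.304 × 10^-23 cm³.
ρ = 1 × 284.3 / (6.022 × 10²³ × 6.304 × 10^-23) = 7.488 g/cm³.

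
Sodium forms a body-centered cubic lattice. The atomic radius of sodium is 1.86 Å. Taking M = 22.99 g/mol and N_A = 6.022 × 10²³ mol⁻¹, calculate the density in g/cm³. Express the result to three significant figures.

In a BCC lattice, atoms touch along the body diagonal, so √3·a = 4r, giving a = 4.295 Å = 4.295 × 10^-8 cm.
With Z = 2, ρ = Z·M/(N_A·a³) = 2 × 22.99 / (6.022 × 10²³ × 7.926 × 10^-23) = 0.9634 g/cm³.

0.963 g/cm³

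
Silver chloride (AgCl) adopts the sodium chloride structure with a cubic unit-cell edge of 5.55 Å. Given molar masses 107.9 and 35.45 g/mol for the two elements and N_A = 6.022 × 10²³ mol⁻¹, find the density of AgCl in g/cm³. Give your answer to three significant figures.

The sodium chloride structure contains Z = 4 formula units per cell; M(AgCl) = 107.9 + 35.45 = 143.35 g/mol.
a³ = (5.550 × 10^-8 cm)³ = 1.710 × 10^-22 cm³.
ρ = 4 × 143.35 / (6.022 × 10²³ × 1.710 × 10^-22) = 5.570 g/cm³.

5.57 g/cm³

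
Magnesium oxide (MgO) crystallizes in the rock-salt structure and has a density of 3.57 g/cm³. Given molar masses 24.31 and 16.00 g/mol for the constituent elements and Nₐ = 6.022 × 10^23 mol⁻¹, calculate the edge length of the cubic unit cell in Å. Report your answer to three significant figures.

M(MgO) = 40.31 g/mol; Z = 4 formula units per cell.
a³ = Z·M/(N_A·ρ) = 4 × 40.31 / (6.022 × 10²³ × 3.57) = 7.500 × 10^-23 cm³, so a = 4.217 × 10^-8 cm = 4.22 Å.

4.22 Å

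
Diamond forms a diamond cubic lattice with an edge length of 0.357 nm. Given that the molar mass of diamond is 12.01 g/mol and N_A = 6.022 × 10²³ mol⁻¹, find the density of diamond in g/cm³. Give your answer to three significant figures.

3.51 g/cm³

A diamond cubic unit cell contains Z = 8 atoms.
Cell volume: a³ = (0.357 nm)³ = (3.570 × 10^-8 cm)³ = 4.550 × 10^-23 cm³.
ρ = Z·M/(N_A·a³) = 8 × 12.01 / (6.022 × 10²³ × 4.550 × 10^-23) = 3.507 g/cm³.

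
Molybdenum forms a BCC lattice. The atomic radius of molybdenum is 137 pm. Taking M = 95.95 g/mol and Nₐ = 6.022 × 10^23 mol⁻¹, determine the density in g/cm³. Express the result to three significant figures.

10.1 g/cm³

In a BCC lattice, atoms touch along the body diagonal, so √3·a = 4r, giving a = 316.4 pm = 3.164 × 10^-8 cm.
With Z = 2, ρ = Z·M/(N_A·a³) = 2 × 95.95 / (6.022 × 10²³ × 3.167 × 10^-23) = 10.06 g/cm³.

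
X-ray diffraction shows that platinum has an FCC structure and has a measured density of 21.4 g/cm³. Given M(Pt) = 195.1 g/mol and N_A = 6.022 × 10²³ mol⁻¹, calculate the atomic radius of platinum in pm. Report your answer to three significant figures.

For an FCC cell (Z = 4), a³ = Z·M/(N_A·ρ) = 4 × 195.1 / (6.022 × 10²³ × 21.40) = 6.056 × 10^-23 cm³, so a = 3.927 × 10^-8 cm = 392.7 pm.
Atoms touch along the face diagonal, so √2·a = 4r, so r = 0.3536 × a = 139 pm.

139 pm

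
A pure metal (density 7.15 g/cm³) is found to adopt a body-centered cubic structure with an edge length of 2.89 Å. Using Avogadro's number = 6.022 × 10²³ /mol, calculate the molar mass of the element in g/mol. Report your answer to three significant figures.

A BCC cell has Z = 2 atoms; a = 2.890 × 10^-8 cm.
M = ρ·N_A·a³/Z = 7.15 × 6.022 × 10²³ × 2.414 × 10^-23 / 2 = 52.0 g/mol.

52.0 g/mol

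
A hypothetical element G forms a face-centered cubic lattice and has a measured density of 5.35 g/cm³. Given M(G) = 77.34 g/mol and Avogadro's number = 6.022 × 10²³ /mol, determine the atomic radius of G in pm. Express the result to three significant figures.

162 pm

For an FCC cell (Z = 4), a³ = Z·M/(N_A·ρ) = 4 × 77.34 / (6.022 × 10²³ × 5.350) = 9.602 × 10^-23 cm³, so a = 4.579 × 10^-8 cm = 457.9 pm.
Atoms touch along the face diagonal, so √2·a = 4r, so r = 0.3536 × a = 162 pm.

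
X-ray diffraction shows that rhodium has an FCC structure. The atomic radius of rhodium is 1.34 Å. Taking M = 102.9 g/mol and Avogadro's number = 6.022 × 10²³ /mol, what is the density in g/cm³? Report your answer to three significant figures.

12.6 g/cm³

In an FCC lattice, atoms touch along the face diagonal, so √2·a = 4r, giving a = 3.790 Å = 3.790 × 10^-8 cm.
With Z = 4, ρ = Z·M/(N_A·a³) = 4 × 102.9 / (6.022 × 10²³ × 5.444 × 10^-23) = 12.55 g/cm³.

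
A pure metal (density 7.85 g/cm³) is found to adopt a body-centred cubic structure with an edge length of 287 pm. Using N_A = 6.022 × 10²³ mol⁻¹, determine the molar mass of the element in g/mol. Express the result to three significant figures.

A BCC cell has Z = 2 atoms; a = 2.870 × 10^-8 cm.
M = ρ·N_A·a³/Z = 7.85 × 6.022 × 10²³ × 2.364 × 10^-23 / 2 = 55.9 g/mol.

55.9 g/mol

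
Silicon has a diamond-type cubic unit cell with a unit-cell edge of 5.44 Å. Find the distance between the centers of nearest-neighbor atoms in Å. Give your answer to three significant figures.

2.36 Å

In a diamond cubic structure, nearest neighbors lie along the body diagonal with √3·a = 8r; the nearest-neighbor distance equals 2r = 0.4330·a.
d = 0.4330 × 5.44 = 2.36 Å.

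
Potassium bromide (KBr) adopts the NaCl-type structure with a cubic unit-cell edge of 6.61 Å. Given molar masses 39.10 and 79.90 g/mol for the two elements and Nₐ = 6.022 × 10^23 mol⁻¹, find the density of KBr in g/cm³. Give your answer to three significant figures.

The NaCl-type structure contains Z = 4 formula units per cell; M(KBr) = 39.10 + 79.90 = 119.0 g/mol.
a³ = (6.610 × 10^-8 cm)³ = 2.888 × 10^-22 cm³.
ρ = 4 × 119.0 / (6.022 × 10²³ × 2.888 × 10^-22) = 2.737 g/cm³.

2.74 g/cm³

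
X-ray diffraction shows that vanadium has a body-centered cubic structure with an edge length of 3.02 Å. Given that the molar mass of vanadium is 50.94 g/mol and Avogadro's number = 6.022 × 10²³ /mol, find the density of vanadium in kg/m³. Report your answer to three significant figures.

6140 kg/m³

A BCC unit cell contains Z = 2 atoms.
Cell volume: a³ = (3.02 Å)³ = (3.020 × 10^-8 cm)³ = 2.754 × 10^-23 cm³.
ρ = Z·M/(N_A·a³) = 2 × 50.94 / (6.022 × 10²³ × 2.754 × 10^-23) = 6.142 g/cm³ = 6140 kg/m³.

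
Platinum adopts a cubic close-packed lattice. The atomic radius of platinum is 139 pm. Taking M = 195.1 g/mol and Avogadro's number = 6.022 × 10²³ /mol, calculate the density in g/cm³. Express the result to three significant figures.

21.3 g/cm³

In an FCC lattice, atoms touch along the face diagonal, so √2·a = 4r, giving a = 393.2 pm = 3.932 × 10^-8 cm.
With Z = 4, ρ = Z·M/(N_A·a³) = 4 × 195.1 / (6.022 × 10²³ × 6.077 × 10^-23) = 21.33 g/cm³.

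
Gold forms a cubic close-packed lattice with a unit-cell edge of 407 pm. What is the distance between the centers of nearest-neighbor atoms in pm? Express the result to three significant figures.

288 pm

In an FCC structure, atoms touch along the face diagonal, so √2·a = 4r; the nearest-neighbor distance equals 2r = 0.7071·a.
d = 0.7071 × 407 = 288 pm.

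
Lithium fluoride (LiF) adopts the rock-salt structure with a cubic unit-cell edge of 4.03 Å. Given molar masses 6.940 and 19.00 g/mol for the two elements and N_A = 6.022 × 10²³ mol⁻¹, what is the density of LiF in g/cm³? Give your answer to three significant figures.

2.63 g/cm³

The rock-salt structure contains Z = 4 formula units per cell; M(LiF) = 6.940 + 19.00 = 25.94 g/mol.
a³ = (4.030 × 10^-8 cm)³ = 6.545 × 10^-23 cm³.
ρ = 4 × 25.94 / (6.022 × 10²³ × 6.545 × 10^-23) = 2.633 g/cm³.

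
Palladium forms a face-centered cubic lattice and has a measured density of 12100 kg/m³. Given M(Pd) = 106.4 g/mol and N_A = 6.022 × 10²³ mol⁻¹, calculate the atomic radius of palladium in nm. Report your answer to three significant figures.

0.137 nm

For an FCC cell (Z = 4), a³ = Z·M/(N_A·ρ) = 4 × 106.4 / (6.022 × 10²³ × 12.10) = 5.841 × 10^-23 cm³, so a = 3.880 × 10^-8 cm = 0.3880 nm.
Atoms touch along the face diagonal, so √2·a = 4r, so r = 0.3536 × a = 0.137 nm.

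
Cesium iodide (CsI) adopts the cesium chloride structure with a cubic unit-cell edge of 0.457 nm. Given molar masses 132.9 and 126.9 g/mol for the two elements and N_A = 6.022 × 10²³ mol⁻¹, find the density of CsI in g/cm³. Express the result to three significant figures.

The cesium chloride structure contains Z = 1 formula unit per cell; M(CsI) = 132.9 + 126.9 = 259.8 g/mol.
a³ = (4.570 × 10^-8 cm)³ = 9.544 × 10^-23 cm³.
ρ = 1 × 259.8 / (6.022 × 10²³ × 9.544 × 10^-23) = 4.520 g/cm³.

4.52 g/cm³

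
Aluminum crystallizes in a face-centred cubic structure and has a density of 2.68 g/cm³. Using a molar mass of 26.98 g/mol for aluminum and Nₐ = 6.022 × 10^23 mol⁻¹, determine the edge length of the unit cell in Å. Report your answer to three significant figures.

With Z = 4 atoms per FCC cell, a³ = Z·M/(N_A·ρ) = 4 × 26.98 / (6.022 × 10²³ × 2.680 g/cm³) = 6.687 × 10^-23 cm³.
a = (6.687 × 10^-23)^(1/3) = 4.059 × 10^-8 cm = 4.06 Å.

4.06 Å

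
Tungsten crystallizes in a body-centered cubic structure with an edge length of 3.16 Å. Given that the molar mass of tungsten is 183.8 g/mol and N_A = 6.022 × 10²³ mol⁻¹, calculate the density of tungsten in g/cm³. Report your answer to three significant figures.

A BCC unit cell contains Z = 2 atoms.
Cell volume: a³ = (3.16 Å)³ = (3.160 × 10^-8 cm)³ = 3.155 × 10^-23 cm³.
ρ = Z·M/(N_A·a³) = 2 × 183.8 / (6.022 × 10²³ × 3.155 × 10^-23) = 19.35 g/cm³.

19.3 g/cm³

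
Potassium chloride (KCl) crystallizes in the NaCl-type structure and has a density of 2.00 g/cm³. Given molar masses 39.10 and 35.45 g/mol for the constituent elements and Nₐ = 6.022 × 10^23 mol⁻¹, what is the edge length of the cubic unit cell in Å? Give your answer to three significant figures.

6.28 Å

M(KCl) = 74.55 g/mol; Z = 4 formula units per cell.
a³ = Z·M/(N_A·ρ) = 4 × 74.55 / (6.022 × 10²³ × 2.00) = 2.476 × 10^-22 cm³, so a = 6.279 × 10^-8 cm = 6.28 Å.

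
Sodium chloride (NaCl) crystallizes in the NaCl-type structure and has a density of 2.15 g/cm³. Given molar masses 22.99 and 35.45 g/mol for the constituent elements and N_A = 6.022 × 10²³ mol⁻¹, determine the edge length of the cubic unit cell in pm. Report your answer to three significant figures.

565 pm

M(NaCl) = 58.44 g/mol; Z = 4 formula units per cell.
a³ = Z·M/(N_A·ρ) = 4 × 58.44 / (6.022 × 10²³ × 2.15) = 1.805 × 10^-22 cm³, so a = 5.652 × 10^-8 cm = 565 pm.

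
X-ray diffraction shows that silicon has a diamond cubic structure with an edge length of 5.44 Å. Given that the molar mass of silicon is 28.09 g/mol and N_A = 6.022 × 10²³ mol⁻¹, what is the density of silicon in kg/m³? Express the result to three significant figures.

2320 kg/m³

A diamond cubic unit cell contains Z = 8 atoms.
Cell volume: a³ = (5.44 Å)³ = (5.440 × 10^-8 cm)³ = 1.610 × 10^-22 cm³.
ρ = Z·M/(N_A·a³) = 8 × 28.09 / (6.022 × 10²³ × 1.610 × 10^-22) = 2.318 g/cm³ = 2320 kg/m³.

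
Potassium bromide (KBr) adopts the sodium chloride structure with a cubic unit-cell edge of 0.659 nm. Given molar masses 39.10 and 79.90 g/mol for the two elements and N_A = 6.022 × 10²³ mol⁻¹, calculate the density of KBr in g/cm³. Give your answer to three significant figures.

2.76 g/cm³

The sodium chloride structure contains Z = 4 formula units per cell; M(KBr) = 39.10 + 79.90 = 119.0 g/mol.
a³ = (6.590 × 10^-8 cm)³ = 2.862 × 10^-22 cm³.
ρ = 4 × 119.0 / (6.022 × 10²³ × 2.862 × 10^-22) = 2.762 g/cm³.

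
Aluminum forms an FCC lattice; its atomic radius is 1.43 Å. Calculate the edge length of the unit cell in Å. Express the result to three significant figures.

In an FCC lattice, atoms touch along the face diagonal, so √2·a = 4r.
a = 4r/√2 = 4 × 1.43 / 1.4142 = 4.04 Å.

4.04 Å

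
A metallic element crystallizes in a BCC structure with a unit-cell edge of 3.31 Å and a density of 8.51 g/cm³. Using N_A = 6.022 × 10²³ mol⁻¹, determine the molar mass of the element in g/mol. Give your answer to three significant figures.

92.9 g/mol

A BCC cell has Z = 2 atoms; a = 3.310 × 10^-8 cm.
M = ρ·N_A·a³/Z = 8.51 × 6.022 × 10²³ × 3.626 × 10^-23 / 2 = 92.9 g/mol.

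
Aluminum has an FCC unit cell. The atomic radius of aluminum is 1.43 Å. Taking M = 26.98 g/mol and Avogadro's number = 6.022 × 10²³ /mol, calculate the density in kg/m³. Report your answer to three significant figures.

In an FCC lattice, atoms touch along the face diagonal, so √2·a = 4r, giving a = 4.045 Å = 4.045 × 10^-8 cm.
With Z = 4, ρ = Z·M/(N_A·a³) = 4 × 26.98 / (6.022 × 10²³ × 6.617 × 10^-23) = 2.708 g/cm³ = 2710 kg/m³.

2710 kg/m³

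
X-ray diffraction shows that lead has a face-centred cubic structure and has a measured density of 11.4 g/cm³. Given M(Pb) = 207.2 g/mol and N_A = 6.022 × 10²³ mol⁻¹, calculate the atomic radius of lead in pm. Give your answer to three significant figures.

175 pm

For an FCC cell (Z = 4), a³ = Z·M/(N_A·ρ) = 4 × 207.2 / (6.022 × 10²³ × 11.40) = 1.207 × 10^-22 cm³, so a = 4.942 × 10^-8 cm = 494.2 pm.
Atoms touch along the face diagonal, so √2·a = 4r, so r = 0.3536 × a = 175 pm.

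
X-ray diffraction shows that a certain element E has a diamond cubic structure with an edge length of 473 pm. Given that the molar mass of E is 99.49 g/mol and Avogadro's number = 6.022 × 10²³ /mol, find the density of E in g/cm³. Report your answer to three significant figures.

A diamond cubic unit cell contains Z = 8 atoms.
Cell volume: a³ = (473 pm)³ = (4.730 × 10^-8 cm)³ = 1.058 × 10^-22 cm³.
ρ = Z·M/(N_A·a³) = 8 × 99.49 / (6.022 × 10²³ × 1.058 × 10^-22) = 12.49 g/cm³.

12.5 g/cm³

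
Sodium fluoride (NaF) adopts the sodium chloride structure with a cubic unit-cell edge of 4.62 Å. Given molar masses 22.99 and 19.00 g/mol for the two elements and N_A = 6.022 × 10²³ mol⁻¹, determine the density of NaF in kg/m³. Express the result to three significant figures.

The sodium chloride structure contains Z = 4 formula units per cell; M(NaF) = 22.99 + 19.00 = 41.99 g/mol.
a³ = (4.620 × 10^-8 cm)³ = 9.861 × 10^-23 cm³.
ρ = 4 × 41.99 / (6.022 × 10²³ × 9.861 × 10^-23) = 2.828 g/cm³ = 2830 kg/m³.

2830 kg/m³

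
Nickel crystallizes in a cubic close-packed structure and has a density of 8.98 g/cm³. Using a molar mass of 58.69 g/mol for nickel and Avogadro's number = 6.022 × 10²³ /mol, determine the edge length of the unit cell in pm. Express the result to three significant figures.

With Z = 4 atoms per FCC cell, a³ = Z·M/(N_A·ρ) = 4 × 58.69 / (6.022 × 10²³ × 8.980 g/cm³) = 4.341 × 10^-23 cm³.
a = (4.341 × 10^-23)^(1/3) = 3.515 × 10^-8 cm = 351 pm.

351 pm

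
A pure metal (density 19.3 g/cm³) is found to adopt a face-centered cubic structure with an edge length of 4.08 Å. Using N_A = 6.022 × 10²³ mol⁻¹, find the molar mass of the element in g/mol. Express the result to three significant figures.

An FCC cell has Z = 4 atoms; a = 4.080 × 10^-8 cm.
M = ρ·N_A·a³/Z = 19.3 × 6.022 × 10²³ × 6.792 × 10^-23 / 4 = 197 g/mol.

197 g/mol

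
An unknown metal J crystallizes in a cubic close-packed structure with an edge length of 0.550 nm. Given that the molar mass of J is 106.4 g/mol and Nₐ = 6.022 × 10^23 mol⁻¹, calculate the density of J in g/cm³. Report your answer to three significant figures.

An FCC unit cell contains Z = 4 atoms.
Cell volume: a³ = (0.550 nm)³ = (5.500 × 10^-8 cm)³ = 1.664 × 10^-22 cm³.
ρ = Z·M/(N_A·a³) = 4 × 106.4 / (6.022 × 10²³ × 1.664 × 10^-22) = 4.248 g/cm³.

4.25 g/cm³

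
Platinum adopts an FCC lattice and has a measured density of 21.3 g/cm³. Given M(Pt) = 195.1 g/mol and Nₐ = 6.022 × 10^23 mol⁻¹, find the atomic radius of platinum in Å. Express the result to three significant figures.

1.39 Å

For an FCC cell (Z = 4), a³ = Z·M/(N_A·ρ) = 4 × 195.1 / (6.022 × 10²³ × 21.30) = 6.084 × 10^-23 cm³, so a = 3.933 × 10^-8 cm = 3.933 Å.
Atoms touch along the face diagonal, so √2·a = 4r, so r = 0.3536 × a = 1.39 Å.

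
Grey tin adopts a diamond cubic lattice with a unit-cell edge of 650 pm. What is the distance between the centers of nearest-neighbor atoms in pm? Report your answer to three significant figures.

281 pm

In a diamond cubic structure, nearest neighbors lie along the body diagonal with √3·a = 8r; the nearest-neighbor distance equals 2r = 0.4330·a.
d = 0.4330 × 650 = 281 pm.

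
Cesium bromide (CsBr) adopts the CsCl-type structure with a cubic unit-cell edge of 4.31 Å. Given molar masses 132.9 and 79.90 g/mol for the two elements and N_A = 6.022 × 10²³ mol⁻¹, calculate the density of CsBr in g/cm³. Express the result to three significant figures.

4.41 g/cm³

The CsCl-type structure contains Z = 1 formula unit per cell; M(CsBr) = 132.9 + 79.90 = 212.8 g/mol.
a³ = (4.310 × 10^-8 cm)³ = 8.006 × 10^-23 cm³.
ρ = 1 × 212.8 / (6.022 × 10²³ × 8.006 × 10^-23) = 4.414 g/cm³.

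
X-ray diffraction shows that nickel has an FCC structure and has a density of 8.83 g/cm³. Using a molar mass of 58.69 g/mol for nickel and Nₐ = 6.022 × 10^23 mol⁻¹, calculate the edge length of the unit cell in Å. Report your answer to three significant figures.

With Z = 4 atoms per FCC cell, a³ = Z·M/(N_A·ρ) = 4 × 58.69 / (6.022 × 10²³ × 8.830 g/cm³) = 4.415 × 10^-23 cm³.
a = (4.415 × 10^-23)^(1/3) = 3.534 × 10^-8 cm = 3.53 Å.

3.53 Å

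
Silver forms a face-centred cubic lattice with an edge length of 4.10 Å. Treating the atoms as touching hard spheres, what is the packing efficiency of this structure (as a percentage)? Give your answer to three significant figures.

74.0%

In an FCC lattice atoms touch along the face diagonal, so √2·a = 4r, so r = 0.3536a = 1.450 Å.
Packing fraction = Z·(4/3)πr³ / a³ = 4 × (4/3)π × (1.450)³ / (4.10)³ = 0.7405 = 74.0%.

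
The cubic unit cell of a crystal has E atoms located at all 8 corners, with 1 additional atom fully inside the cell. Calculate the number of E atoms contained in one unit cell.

Corner atoms are shared by 8 cells (1/8 each), interior atoms are unshared.
Net atoms = 8 × 1/8 + 1 = 1 + 1 = 2.

2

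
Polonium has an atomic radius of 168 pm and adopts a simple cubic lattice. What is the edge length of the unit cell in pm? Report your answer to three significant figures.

336 pm

In a simple cubic lattice, atoms touch along the cell edge, so a = 2r.
a = 2r = 2 × 168 = 336 pm.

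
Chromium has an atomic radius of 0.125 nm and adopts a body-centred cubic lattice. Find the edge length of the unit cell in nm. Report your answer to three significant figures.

In a BCC lattice, atoms touch along the body diagonal, so √3·a = 4r.
a = 4r/√3 = 4 × 0.125 / 1.7321 = 0.289 nm.

0.289 nm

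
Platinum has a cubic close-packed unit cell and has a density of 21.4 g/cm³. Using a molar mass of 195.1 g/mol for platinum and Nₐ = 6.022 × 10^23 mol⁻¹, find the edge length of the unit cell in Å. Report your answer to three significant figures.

With Z = 4 atoms per FCC cell, a³ = Z·M/(N_A·ρ) = 4 × 195.1 / (6.022 × 10²³ × 21.40 g/cm³) = 6.056 × 10^-23 cm³.
a = (6.056 × 10^-23)^(1/3) = 3.927 × 10^-8 cm = 3.93 Å.

3.93 Å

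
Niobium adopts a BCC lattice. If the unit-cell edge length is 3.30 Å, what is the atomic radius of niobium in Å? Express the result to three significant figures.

In a BCC lattice, atoms touch along the body diagonal, so √3·a = 4r.
r = √3·a/4 = 1.7321 × 3.30 / 4 = 1.43 Å.

1.43 Å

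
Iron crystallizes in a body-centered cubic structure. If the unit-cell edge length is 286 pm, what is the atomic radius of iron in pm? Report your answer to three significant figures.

In a BCC lattice, atoms touch along the body diagonal, so √3·a = 4r.
r = √3·a/4 = 1.7321 × 286 / 4 = 124 pm.

124 pm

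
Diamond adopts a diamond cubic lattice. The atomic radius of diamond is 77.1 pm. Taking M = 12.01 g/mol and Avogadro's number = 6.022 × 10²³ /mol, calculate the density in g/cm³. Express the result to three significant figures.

In a diamond cubic lattice, nearest neighbors lie along the body diagonal with √3·a = 8r, giving a = 356.1 pm = 3.561 × 10^-8 cm.
With Z = 8, ρ = Z·M/(N_A·a³) = 8 × 12.01 / (6.022 × 10²³ × 4.516 × 10^-23) = 3.533 g/cm³.

3.53 g/cm³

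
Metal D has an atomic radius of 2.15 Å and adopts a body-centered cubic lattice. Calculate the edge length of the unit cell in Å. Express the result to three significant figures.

4.97 Å

In a BCC lattice, atoms touch along the body diagonal, so √3·a = 4r.
a = 4r/√3 = 4 × 2.15 / 1.7321 = 4.97 Å.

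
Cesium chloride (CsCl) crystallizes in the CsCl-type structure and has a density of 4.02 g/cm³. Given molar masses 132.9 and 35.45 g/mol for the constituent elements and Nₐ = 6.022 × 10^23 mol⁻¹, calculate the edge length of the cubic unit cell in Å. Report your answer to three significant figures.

4.11 Å

M(CsCl) = 168.35 g/mol; Z = 1 formula unit per cell.
a³ = Z·M/(N_A·ρ) = 1 × 168.35 / (6.022 × 10²³ × 4.02) = 6.954 × 10^-23 cm³, so a = 4.112 × 10^-8 cm = 4.11 Å.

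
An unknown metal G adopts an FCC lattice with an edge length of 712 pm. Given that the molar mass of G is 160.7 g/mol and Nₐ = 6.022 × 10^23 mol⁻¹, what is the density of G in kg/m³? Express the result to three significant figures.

2960 kg/m³

An FCC unit cell contains Z = 4 atoms.
Cell volume: a³ = (712 pm)³ = (7.120 × 10^-8 cm)³ = 3.609 × 10^-22 cm³.
ρ = Z·M/(N_A·a³) = 4 × 160.7 / (6.022 × 10²³ × 3.609 × 10^-22) = 2.957 g/cm³ = 2960 kg/m³.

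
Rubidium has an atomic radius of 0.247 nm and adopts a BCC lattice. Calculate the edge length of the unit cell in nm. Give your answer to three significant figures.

In a BCC lattice, atoms touch along the body diagonal, so √3·a = 4r.
a = 4r/√3 = 4 × 0.247 / 1.7321 = 0.570 nm.

0.570 nm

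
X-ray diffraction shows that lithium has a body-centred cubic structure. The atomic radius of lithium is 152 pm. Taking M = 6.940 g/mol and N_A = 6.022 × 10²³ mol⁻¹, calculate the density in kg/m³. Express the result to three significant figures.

In a BCC lattice, atoms touch along the body diagonal, so √3·a = 4r, giving a = 351.0 pm = 3.510 × 10^-8 cm.
With Z = 2, ρ = Z·M/(N_A·a³) = 2 × 6.940 / (6.022 × 10²³ × 4.325 × 10^-23) = 0.5329 g/cm³ = 533 kg/m³.

533 kg/m³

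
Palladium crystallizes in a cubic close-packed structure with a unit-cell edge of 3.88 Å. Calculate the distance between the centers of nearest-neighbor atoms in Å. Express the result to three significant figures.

2.74 Å

In an FCC structure, atoms touch along the face diagonal, so √2·a = 4r; the nearest-neighbor distance equals 2r = 0.7071·a.
d = 0.7071 × 3.88 = 2.74 Å.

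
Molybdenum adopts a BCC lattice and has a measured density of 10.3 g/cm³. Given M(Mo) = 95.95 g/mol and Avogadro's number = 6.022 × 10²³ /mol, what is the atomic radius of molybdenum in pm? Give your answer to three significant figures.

136 pm

For a BCC cell (Z = 2), a³ = Z·M/(N_A·ρ) = 2 × 95.95 / (6.022 × 10²³ × 10.30) = 3.094 × 10^-23 cm³, so a = 3.139 × 10^-8 cm = 313.9 pm.
Atoms touch along the body diagonal, so √3·a = 4r, so r = 0.4330 × a = 136 pm.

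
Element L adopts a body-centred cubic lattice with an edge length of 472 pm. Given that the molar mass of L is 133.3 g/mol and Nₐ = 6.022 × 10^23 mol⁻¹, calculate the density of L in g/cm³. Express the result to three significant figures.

4.21 g/cm³

A BCC unit cell contains Z = 2 atoms.
Cell volume: a³ = (472 pm)³ = (4.720 × 10^-8 cm)³ = 1.052 × 10^-22 cm³.
ρ = Z·M/(N_A·a³) = 2 × 133.3 / (6.022 × 10²³ × 1.052 × 10^-22) = 4.210 g/cm³.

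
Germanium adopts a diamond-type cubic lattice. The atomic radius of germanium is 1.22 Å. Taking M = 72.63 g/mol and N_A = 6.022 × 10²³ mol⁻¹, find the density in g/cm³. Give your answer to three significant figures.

5.39 g/cm³

In a diamond cubic lattice, nearest neighbors lie along the body diagonal with √3·a = 8r, giving a = 5.635 Å = 5.635 × 10^-8 cm.
With Z = 8, ρ = Z·M/(N_A·a³) = 8 × 72.63 / (6.022 × 10²³ × 1.789 × 10^-22) = 5.393 g/cm³.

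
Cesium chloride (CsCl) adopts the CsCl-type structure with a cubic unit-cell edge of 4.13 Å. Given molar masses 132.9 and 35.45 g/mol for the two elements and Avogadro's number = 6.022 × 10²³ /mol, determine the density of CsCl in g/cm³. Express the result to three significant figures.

3.97 g/cm³

The CsCl-type structure contains Z = 1 formula unit per cell; M(CsCl) = 132.9 + 35.45 = 168.35 g/mol.
a³ = (4.130 × 10^-8 cm)³ = 7.044 × 10^-23 cm³.
ρ = 1 × 168.35 / (6.022 × 10²³ × 7.044 × 10^-23) = 3.968 g/cm³.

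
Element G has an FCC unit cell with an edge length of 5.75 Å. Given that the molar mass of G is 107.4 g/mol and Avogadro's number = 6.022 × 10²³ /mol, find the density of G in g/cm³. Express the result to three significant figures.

3.75 g/cm³

An FCC unit cell contains Z = 4 atoms.
Cell volume: a³ = (5.75 Å)³ = (5.750 × 10^-8 cm)³ = 1.901 × 10^-22 cm³.
ρ = Z·M/(N_A·a³) = 4 × 107.4 / (6.022 × 10²³ × 1.901 × 10^-22) = 3.752 g/cm³.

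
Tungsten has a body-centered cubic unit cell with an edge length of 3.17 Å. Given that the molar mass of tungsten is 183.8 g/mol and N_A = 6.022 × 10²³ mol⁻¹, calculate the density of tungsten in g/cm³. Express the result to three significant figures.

A BCC unit cell contains Z = 2 atoms.
Cell volume: a³ = (3.17 Å)³ = (3.170 × 10^-8 cm)³ = 3.186 × 10^-23 cm³.
ρ = Z·M/(N_A·a³) = 2 × 183.8 / (6.022 × 10²³ × 3.186 × 10^-23) = 19.16 g/cm³.

19.2 g/cm³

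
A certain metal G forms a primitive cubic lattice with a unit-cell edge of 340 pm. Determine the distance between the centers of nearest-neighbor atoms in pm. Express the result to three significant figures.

340 pm

In a simple cubic structure, atoms touch along the cell edge, so a = 2r; the nearest-neighbor distance equals 2r = 1.000·a.
d = 1.000 × 340 = 340 pm.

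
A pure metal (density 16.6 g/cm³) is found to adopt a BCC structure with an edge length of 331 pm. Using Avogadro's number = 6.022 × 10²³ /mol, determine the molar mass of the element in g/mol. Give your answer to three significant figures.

181 g/mol

A BCC cell has Z = 2 atoms; a = 3.310 × 10^-8 cm.
M = ρ·N_A·a³/Z = 16.6 × 6.022 × 10²³ × 3.626 × 10^-23 / 2 = 181 g/mol.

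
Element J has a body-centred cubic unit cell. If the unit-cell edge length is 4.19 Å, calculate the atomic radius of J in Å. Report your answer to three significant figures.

In a BCC lattice, atoms touch along the body diagonal, so √3·a = 4r.
r = √3·a/4 = 1.7321 × 4.19 / 4 = 1.81 Å.

1.81 Å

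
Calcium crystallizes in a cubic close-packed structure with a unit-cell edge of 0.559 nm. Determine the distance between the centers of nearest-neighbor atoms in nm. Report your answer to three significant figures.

In an FCC structure, atoms touch along the face diagonal, so √2·a = 4r; the nearest-neighbor distance equals 2r = 0.7071·a.
d = 0.7071 × 0.559 = 0.395 nm.

0.395 nm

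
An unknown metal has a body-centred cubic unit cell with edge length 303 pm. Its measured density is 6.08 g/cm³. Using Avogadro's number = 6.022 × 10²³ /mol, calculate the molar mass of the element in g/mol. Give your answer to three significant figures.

50.9 g/mol

A BCC cell has Z = 2 atoms; a = 3.030 × 10^-8 cm.
M = ρ·N_A·a³/Z = 6.08 × 6.022 × 10²³ × 2.782 × 10^-23 / 2 = 50.9 g/mol.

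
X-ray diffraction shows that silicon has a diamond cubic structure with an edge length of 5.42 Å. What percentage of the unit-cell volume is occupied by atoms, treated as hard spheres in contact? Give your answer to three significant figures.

34.0%

In a diamond cubic lattice nearest neighbors lie along the body diagonal with √3·a = 8r, so r = 0.2165a = 1.173 Å.
Packing fraction = Z·(4/3)πr³ / a³ = 8 × (4/3)π × (1.173)³ / (5.42)³ = 0.3401 = 34.0%.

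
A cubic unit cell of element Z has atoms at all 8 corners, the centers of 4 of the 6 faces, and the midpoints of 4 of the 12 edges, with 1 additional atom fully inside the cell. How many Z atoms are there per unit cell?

Corner atoms are shared by 8 cells (1/8 each), face atoms by 2 (1/2 each), edge atoms by 4 (1/4 each), interior atoms are unshared.
Net atoms = 8 × 1/8 + 4 × 1/2 + 4 × 1/4 + 1 = 1 + 2 + 1 + 1 = 5.

5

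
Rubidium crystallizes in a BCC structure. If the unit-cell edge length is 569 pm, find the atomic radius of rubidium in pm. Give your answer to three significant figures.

246 pm

In a BCC lattice, atoms touch along the body diagonal, so √3·a = 4r.
r = √3·a/4 = 1.7321 × 569 / 4 = 246 pm.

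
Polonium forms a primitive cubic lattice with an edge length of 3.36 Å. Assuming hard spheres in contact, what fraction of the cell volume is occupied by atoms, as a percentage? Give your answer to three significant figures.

52.4%

In a simple cubic lattice atoms touch along the cell edge, so a = 2r, so r = 0.5000a = 1.680 Å.
Packing fraction = Z·(4/3)πr³ / a³ = 1 × (4/3)π × (1.680)³ / (3.36)³ = 0.5236 = 52.4%.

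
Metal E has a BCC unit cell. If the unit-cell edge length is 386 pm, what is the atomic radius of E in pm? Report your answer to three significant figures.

167 pm

In a BCC lattice, atoms touch along the body diagonal, so √3·a = 4r.
r = √3·a/4 = 1.7321 × 386 / 4 = 167 pm.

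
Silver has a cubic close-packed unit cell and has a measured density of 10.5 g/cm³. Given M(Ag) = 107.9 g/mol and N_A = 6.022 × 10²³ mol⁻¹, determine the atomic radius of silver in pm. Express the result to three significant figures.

For an FCC cell (Z = 4), a³ = Z·M/(N_A·ρ) = 4 × 107.9 / (6.022 × 10²³ × 10.50) = 6.826 × 10^-23 cm³, so a = 4.087 × 10^-8 cm = 408.7 pm.
Atoms touch along the face diagonal, so √2·a = 4r, so r = 0.3536 × a = 144 pm.

144 pm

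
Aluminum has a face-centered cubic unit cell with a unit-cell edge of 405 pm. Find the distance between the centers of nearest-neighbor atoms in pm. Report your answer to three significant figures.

286 pm

In an FCC structure, atoms touch along the face diagonal, so √2·a = 4r; the nearest-neighbor distance equals 2r = 0.7071·a.
d = 0.7071 × 405 = 286 pm.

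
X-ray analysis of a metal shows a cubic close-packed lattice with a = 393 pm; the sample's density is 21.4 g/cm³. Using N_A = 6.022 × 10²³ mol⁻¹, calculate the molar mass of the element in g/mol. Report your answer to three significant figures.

An FCC cell has Z = 4 atoms; a = 3.930 × 10^-8 cm.
M = ρ·N_A·a³/Z = 21.4 × 6.022 × 10²³ × 6.070 × 10^-23 / 4 = 196 g/mol.

196 g/mol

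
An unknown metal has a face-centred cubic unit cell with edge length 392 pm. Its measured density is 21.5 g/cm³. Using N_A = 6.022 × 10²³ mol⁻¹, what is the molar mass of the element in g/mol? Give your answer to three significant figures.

195 g/mol

An FCC cell has Z = 4 atoms; a = 3.920 × 10^-8 cm.
M = ρ·N_A·a³/Z = 21.5 × 6.022 × 10²³ × 6.024 × 10^-23 / 4 = 195 g/mol.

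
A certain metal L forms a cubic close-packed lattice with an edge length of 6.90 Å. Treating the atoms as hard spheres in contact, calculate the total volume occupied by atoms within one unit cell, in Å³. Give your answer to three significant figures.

In an FCC lattice atoms touch along the face diagonal, so √2·a = 4r, so r = 0.3536a = 2.440 Å.
V_atoms = Z × (4/3)πr³ = 4 × (4/3)π × (2.440)³ = 243 Å³.

243 Å³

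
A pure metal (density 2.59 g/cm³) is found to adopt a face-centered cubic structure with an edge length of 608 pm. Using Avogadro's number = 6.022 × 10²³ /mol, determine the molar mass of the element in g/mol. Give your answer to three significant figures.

87.6 g/mol

An FCC cell has Z = 4 atoms; a = 6.080 × 10^-8 cm.
M = ρ·N_A·a³/Z = 2.59 × 6.022 × 10²³ × 2.248 × 10^-22 / 4 = 87.6 g/mol.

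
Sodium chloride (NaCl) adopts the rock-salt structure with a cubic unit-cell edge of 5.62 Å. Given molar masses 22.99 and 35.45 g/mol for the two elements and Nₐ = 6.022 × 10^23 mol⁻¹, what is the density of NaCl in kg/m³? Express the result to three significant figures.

2190 kg/m³

The rock-salt structure contains Z = 4 formula units per cell; M(NaCl) = 22.99 + 35.45 = 58.44 g/mol.
a³ = (5.620 × 10^-8 cm)³ = 1.775 × 10^-22 cm³.
ρ = 4 × 58.44 / (6.022 × 10²³ × 1.775 × 10^-22) = 2.187 g/cm³ = 2190 kg/m³.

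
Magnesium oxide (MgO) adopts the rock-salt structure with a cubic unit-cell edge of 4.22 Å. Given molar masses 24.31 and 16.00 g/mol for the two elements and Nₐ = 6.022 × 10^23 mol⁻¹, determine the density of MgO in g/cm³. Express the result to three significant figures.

3.56 g/cm³

The rock-salt structure contains Z = 4 formula units per cell; M(MgO) = 24.31 + 16.00 = 40.31 g/mol.
a³ = (4.220 × 10^-8 cm)³ = 7.515 × 10^-23 cm³.
ρ = 4 × 40.31 / (6.022 × 10²³ × 7.515 × 10^-23) = 3.563 g/cm³.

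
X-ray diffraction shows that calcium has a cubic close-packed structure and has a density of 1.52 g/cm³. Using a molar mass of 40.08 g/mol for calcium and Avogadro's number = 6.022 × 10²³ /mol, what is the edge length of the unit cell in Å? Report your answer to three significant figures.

With Z = 4 atoms per FCC cell, a³ = Z·M/(N_A·ρ) = 4 × 40.08 / (6.022 × 10²³ × 1.520 g/cm³) = 1.751 × 10^-22 cm³.
a = (1.751 × 10^-22)^(1/3) = 5.595 × 10^-8 cm = 5.60 Å.

5.60 Å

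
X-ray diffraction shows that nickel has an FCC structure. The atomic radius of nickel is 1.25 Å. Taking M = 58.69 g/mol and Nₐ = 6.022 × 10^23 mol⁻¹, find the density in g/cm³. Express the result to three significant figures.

In an FCC lattice, atoms touch along the face diagonal, so √2·a = 4r, giving a = 3.536 Å = 3.536 × 10^-8 cm.
With Z = 4, ρ = Z·M/(N_A·a³) = 4 × 58.69 / (6.022 × 10²³ × 4.419 × 10^-23) = 8.821 g/cm³.

8.82 g/cm³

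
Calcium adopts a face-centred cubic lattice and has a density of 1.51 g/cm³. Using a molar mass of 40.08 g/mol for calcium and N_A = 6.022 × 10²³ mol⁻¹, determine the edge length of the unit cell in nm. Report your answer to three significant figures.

With Z = 4 atoms per FCC cell, a³ = Z·M/(N_A·ρ) = 4 × 40.08 / (6.022 × 10²³ × 1.510 g/cm³) = 1.763 × 10^-22 cm³.
a = (1.763 × 10^-22)^(1/3) = 5.607 × 10^-8 cm = 0.561 nm.

0.561 nm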